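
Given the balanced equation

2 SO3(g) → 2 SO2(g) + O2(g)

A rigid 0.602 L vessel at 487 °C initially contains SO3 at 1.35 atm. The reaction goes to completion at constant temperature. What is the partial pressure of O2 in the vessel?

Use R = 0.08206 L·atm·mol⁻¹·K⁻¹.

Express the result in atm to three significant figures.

0.675 atm

n(SO3)₀ = PV/RT = (1.35 × 0.602) / (0.08206 × 760.15) = 0.01303 mol
n(O2) = (1/2) × 0.01303 = 0.006515 mol
P(O2) = nRT/V = 0.006515 × 0.08206 × 760.15 / 0.602 = 0.6751 atm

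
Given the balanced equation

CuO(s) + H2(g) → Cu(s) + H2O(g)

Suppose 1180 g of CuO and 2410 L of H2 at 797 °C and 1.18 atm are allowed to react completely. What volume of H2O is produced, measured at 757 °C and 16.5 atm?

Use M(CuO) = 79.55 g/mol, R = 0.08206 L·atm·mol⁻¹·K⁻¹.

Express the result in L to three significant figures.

76.0 L

n(CuO) = 1180 / 79.55 = 14.83 mol
n(H2) = PV/RT = (1.18 × 2410) / (0.08206 × 1070.15) = 32.38 mol
For 14.83 mol CuO, stoichiometry requires (1/1) × 14.83 = 14.83 mol H2; 32.38 mol is available, so CuO is limiting.
n(H2O) = (1/1) × 14.83 = 14.83 mol
V(H2O) = nRT/P = 14.83 × 0.08206 × 1030.15 / 16.5 = 75.98 L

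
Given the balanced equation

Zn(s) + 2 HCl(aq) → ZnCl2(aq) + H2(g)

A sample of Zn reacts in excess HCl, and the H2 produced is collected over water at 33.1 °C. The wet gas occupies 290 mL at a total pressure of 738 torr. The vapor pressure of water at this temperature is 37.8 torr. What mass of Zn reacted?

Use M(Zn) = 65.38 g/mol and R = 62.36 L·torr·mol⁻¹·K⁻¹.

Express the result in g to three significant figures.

0.695 g

P(H2) = 738 − 37.8 = 700.2 torr
n(H2) = PV/RT = (700.2 × 0.2900) / (62.36 × 306.25) = 0.01063 mol
n(Zn) = (1/1) × 0.01063 = 0.01063 mol
m(Zn) = 0.01063 × 65.38 = 0.6950 g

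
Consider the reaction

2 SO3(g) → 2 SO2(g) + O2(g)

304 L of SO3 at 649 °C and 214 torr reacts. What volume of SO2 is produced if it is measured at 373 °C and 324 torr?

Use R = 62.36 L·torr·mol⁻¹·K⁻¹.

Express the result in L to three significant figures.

141 L

n(SO3) = PV/RT = (214 × 304) / (62.36 × 922.15) = 1.131 mol
n(SO2) = (2/2) × 1.131 = 1.131 mol
V = nRT/P = 1.131 × 62.36 × 646.15 / 324 = 140.7 L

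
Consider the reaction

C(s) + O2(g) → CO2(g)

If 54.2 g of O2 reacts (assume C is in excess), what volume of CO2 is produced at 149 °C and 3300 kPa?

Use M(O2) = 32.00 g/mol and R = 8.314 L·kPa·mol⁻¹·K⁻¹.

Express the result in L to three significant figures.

n(O2) = 54.20 / 32.00 = 1.694 mol
n(CO2) = (1/1) × 1.694 = 1.694 mol
V = nRT/P = 1.694 × 8.314 × 422.15 / 3300 = 1.802 L

1.80 L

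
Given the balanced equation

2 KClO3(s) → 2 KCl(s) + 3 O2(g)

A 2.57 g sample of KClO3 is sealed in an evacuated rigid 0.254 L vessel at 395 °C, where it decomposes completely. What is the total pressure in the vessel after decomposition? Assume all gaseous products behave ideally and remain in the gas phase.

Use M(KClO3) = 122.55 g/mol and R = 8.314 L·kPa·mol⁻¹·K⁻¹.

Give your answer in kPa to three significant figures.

n(KClO3) = 2.57 / 122.55 = 0.02097 mol
n(gas produced) = (3/2) × 0.02097 = 0.03145 mol
P = nRT/V = 0.03145 × 8.314 × 668.15 / 0.254 = 687.8 kPa

688 kPa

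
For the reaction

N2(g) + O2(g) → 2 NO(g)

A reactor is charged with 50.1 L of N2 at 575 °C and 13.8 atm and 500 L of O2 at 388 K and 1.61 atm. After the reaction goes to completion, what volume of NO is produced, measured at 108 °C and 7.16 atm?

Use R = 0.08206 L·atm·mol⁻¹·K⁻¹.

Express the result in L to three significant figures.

86.8 L

n(N2) = PV/RT = (13.8 × 50.1) / (0.08206 × 848.15) = 9.934 mol
n(O2) = PV/RT = (1.61 × 500) / (0.08206 × 388) = 25.28 mol
For 9.934 mol N2, stoichiometry requires (1/1) × 9.934 = 9.934 mol O2; 25.28 mol is available, so N2 is limiting.
n(NO) = (2/1) × 9.934 = 19.87 mol
V(NO) = nRT/P = 19.87 × 0.08206 × 381.15 / 7.16 = 86.80 L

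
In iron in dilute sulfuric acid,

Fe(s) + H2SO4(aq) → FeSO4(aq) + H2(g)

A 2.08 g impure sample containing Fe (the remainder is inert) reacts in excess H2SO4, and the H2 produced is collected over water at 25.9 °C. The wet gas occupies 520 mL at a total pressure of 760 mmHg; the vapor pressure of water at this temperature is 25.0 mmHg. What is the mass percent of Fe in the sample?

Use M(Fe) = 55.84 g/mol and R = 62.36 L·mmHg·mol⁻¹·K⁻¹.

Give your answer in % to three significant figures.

P(H2) = 760 − 25.0 = 735.0 mmHg
n(H2) = PV/RT = (735.0 × 0.5200) / (62.36 × 299.05) = 0.02049 mol
n(Fe) = (1/1) × 0.02049 = 0.02049 mol
m(Fe) = 0.02049 × 55.84 = 1.144 g
%Fe = 1.144 / 2.08 × 100 = 55.00%

55.0 %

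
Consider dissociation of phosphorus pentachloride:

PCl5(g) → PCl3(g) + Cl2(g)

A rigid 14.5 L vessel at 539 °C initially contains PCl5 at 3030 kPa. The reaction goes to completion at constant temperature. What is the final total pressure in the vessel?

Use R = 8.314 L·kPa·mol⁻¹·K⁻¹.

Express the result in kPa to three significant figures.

6060 kPa

At constant T and V, P ∝ n(gas): 1 mol gas → 2 mol gas.
P_final = (2/1) × 3030 = 6060 kPa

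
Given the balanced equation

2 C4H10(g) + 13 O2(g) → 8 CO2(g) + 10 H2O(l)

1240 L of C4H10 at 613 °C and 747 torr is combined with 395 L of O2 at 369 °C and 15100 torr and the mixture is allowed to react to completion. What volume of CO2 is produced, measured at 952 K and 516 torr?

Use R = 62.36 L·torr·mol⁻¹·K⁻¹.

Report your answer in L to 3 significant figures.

n(C4H10) = PV/RT = (747 × 1240) / (62.36 × 886.15) = 16.76 mol
n(O2) = PV/RT = (15100 × 395) / (62.36 × 642.15) = 148.9 mol
For 16.76 mol C4H10, stoichiometry requires (13/2) × 16.76 = 108.9 mol O2; 148.9 mol is available, so C4H10 is limiting.
n(CO2) = (8/2) × 16.76 = 67.04 mol
V(CO2) = nRT/P = 67.04 × 62.36 × 952 / 516 = 7713 L

7710 L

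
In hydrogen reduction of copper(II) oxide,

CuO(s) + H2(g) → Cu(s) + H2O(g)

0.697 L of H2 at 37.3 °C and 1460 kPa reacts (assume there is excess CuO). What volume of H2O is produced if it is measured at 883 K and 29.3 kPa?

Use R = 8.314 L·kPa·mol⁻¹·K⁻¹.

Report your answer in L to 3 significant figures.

n(H2) = PV/RT = (1460 × 0.697) / (8.314 × 310.45) = 0.3943 mol
n(H2O) = (1/1) × 0.3943 = 0.3943 mol
V = nRT/P = 0.3943 × 8.314 × 883 / 29.3 = 98.79 L

98.8 L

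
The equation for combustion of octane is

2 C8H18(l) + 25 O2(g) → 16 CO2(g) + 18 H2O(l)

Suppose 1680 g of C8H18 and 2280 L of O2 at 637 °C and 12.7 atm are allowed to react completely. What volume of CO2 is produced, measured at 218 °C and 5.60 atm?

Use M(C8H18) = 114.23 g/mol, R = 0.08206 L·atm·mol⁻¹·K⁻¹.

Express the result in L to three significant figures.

n(C8H18) = 1680 / 114.23 = 14.71 mol
n(O2) = PV/RT = (12.7 × 2280) / (0.08206 × 910.15) = 387.7 mol
For 14.71 mol C8H18, stoichiometry requires (25/2) × 14.71 = 183.9 mol O2; 387.7 mol is available, so C8H18 is limiting.
n(CO2) = (16/2) × 14.71 = 117.7 mol
V(CO2) = nRT/P = 117.7 × 0.08206 × 491.15 / 5.60 = 847.1 L

847 L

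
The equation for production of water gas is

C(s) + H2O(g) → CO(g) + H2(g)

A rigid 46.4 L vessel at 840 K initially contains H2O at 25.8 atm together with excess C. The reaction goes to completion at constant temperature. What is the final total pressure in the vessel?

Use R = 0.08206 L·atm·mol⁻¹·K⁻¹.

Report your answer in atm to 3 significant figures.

Rigid vessel, constant T ⇒ P scales with total gas moles (1 → 2).
P_final = (2/1) × 25.8 = 51.60 atm

51.6 atm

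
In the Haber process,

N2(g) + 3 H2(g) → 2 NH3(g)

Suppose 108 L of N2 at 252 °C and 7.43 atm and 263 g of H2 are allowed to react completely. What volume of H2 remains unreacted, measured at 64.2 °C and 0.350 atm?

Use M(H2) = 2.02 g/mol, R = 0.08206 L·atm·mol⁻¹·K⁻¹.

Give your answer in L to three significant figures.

n(N2) = PV/RT = (7.43 × 108) / (0.08206 × 525.15) = 18.62 mol
n(H2) = 263 / 2.02 = 130.2 mol
For 18.62 mol N2, stoichiometry requires (3/1) × 18.62 = 55.86 mol H2; 130.2 mol is available, so N2 is limiting.
n(H2) consumed = (3/1) × 18.62 = 55.86 mol; remaining = 130.2 − 55.86 = 74.34 mol
V(H2) = nRT/P = 74.34 × 0.08206 × 337.35 / 0.350 = 5880 L

5880 L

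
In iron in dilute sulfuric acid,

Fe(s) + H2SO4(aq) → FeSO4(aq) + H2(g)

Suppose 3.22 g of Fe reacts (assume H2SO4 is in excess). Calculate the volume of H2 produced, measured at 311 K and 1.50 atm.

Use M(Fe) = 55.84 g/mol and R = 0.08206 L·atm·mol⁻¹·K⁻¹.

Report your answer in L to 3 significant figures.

n(Fe) = 3.220 / 55.84 = 0.05766 mol
n(H2) = (1/1) × 0.05766 = 0.05766 mol
V = nRT/P = 0.05766 × 0.08206 × 311 / 1.50 = 0.9810 L

0.981 L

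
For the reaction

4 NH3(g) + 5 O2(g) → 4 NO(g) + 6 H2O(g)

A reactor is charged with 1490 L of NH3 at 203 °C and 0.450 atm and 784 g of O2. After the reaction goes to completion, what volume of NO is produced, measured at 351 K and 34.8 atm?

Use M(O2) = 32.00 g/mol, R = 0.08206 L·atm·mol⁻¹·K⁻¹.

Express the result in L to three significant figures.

14.2 L

n(NH3) = PV/RT = (0.450 × 1490) / (0.08206 × 476.15) = 17.16 mol
n(O2) = 784 / 32.00 = 24.50 mol
For 17.16 mol NH3, stoichiometry requires (5/4) × 17.16 = 21.45 mol O2; 24.50 mol is available, so NH3 is limiting.
n(NO) = (4/4) × 17.16 = 17.16 mol
V(NO) = nRT/P = 17.16 × 0.08206 × 351 / 34.8 = 14.20 L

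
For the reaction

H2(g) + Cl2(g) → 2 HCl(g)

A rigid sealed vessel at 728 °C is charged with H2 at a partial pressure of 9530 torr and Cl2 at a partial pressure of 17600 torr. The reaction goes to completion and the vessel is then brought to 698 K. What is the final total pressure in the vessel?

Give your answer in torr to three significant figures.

18900 torr

With V and T fixed, P_i ∝ n_i, so the mole ratios apply directly to partial pressures at 728 °C.
P(Cl2) required for 9530 torr of H2 = (1/1) × 9530 = 9530 torr; available 17600 torr, so H2 is limiting.
P(Cl2) remaining = 17600 − (1/1) × 9530 = 8070 torr
P(gaseous products) = (2)/1 × 9530 = 19060 torr
P_total at 728 °C = 8070 + 19060 = 27130 torr
Scaling to 698 K: P = 27130 × 698/1001.15 = 18910 torr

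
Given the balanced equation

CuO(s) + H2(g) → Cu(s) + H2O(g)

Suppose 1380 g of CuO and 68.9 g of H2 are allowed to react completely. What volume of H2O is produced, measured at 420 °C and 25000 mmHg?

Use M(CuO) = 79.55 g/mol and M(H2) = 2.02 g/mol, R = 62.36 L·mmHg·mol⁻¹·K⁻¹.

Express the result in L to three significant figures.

30.0 L

n(CuO) = 1380 / 79.55 = 17.35 mol
n(H2) = 68.9 / 2.02 = 34.11 mol
For 17.35 mol CuO, stoichiometry requires (1/1) × 17.35 = 17.35 mol H2; 34.11 mol is available, so CuO is limiting.
n(H2O) = (1/1) × 17.35 = 17.35 mol
V(H2O) = nRT/P = 17.35 × 62.36 × 693.15 / 25000 = 30.00 L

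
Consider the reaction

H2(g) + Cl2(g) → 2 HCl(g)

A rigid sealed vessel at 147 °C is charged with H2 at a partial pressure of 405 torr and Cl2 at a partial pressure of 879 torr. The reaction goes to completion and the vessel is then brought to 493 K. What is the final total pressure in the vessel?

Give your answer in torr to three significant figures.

1510 torr

At constant V, partial pressures at 147 °C are proportional to moles, so apply stoichiometry directly to pressures.
P(Cl2) required for 405 torr of H2 = (1/1) × 405 = 405.0 torr; available 879 torr, so H2 is limiting.
P(Cl2) remaining = 879 − (1/1) × 405 = 474.0 torr
P(gaseous products) = (2)/1 × 405 = 810.0 torr
P_total at 147 °C = 474.0 + 810.0 = 1284 torr
Scaling to 493 K: P = 1284 × 493/420.15 = 1507 torr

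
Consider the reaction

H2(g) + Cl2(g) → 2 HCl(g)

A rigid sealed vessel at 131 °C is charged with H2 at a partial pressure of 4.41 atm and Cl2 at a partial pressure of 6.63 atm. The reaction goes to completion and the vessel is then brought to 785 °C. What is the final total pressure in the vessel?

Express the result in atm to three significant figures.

28.9 atm

Because the vessel is rigid and T is held at 131 °C, work the stoichiometry in partial pressures (P_i = n_iRT/V).
P(Cl2) required for 4.41 atm of H2 = (1/1) × 4.41 = 4.410 atm; available 6.63 atm, so H2 is limiting.
P(Cl2) remaining = 6.63 − (1/1) × 4.41 = 2.220 atm
P(gaseous products) = (2)/1 × 4.41 = 8.820 atm
P_total at 131 °C = 2.220 + 8.820 = 11.04 atm
Scaling to 785 °C: P = 11.04 × 1058.15/404.15 = 28.91 atm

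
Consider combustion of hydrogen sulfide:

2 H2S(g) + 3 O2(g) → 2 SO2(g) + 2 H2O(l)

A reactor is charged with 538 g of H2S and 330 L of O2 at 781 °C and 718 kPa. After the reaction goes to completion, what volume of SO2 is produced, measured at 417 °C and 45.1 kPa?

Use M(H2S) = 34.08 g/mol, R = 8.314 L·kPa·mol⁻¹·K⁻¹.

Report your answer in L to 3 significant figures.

2010 L

n(H2S) = 538 / 34.08 = 15.79 mol
n(O2) = PV/RT = (718 × 330) / (8.314 × 1054.15) = 27.03 mol
For 15.79 mol H2S, stoichiometry requires (3/2) × 15.79 = 23.68 mol O2; 27.03 mol is available, so H2S is limiting.
n(SO2) = (2/2) × 15.79 = 15.79 mol
V(SO2) = nRT/P = 15.79 × 8.314 × 690.15 / 45.1 = 2009 L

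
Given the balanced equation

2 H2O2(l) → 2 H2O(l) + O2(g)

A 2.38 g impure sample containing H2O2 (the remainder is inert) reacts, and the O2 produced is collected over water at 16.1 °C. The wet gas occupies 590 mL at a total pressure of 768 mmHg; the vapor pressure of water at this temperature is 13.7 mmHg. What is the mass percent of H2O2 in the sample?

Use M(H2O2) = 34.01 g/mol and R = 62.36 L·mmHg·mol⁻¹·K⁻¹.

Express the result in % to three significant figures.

P(O2) = 768 − 13.7 = 754.3 mmHg
n(O2) = PV/RT = (754.3 × 0.5900) / (62.36 × 289.25) = 0.02467 mol
n(H2O2) = (2/1) × 0.02467 = 0.04934 mol
m(H2O2) = 0.04934 × 34.01 = 1.678 g
%H2O2 = 1.678 / 2.38 × 100 = 70.50%

70.5 %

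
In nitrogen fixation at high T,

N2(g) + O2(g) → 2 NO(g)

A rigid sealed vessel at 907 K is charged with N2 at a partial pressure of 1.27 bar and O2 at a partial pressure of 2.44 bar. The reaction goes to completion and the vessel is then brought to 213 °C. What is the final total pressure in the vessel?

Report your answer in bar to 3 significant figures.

1.99 bar

With V and T fixed, P_i ∝ n_i, so the mole ratios apply directly to partial pressures at 907 K.
P(O2) required for 1.27 bar of N2 = (1/1) × 1.27 = 1.270 bar; available 2.44 bar, so N2 is limiting.
P(O2) remaining = 2.44 − (1/1) × 1.27 = 1.170 bar
P(gaseous products) = (2)/1 × 1.27 = 2.540 bar
P_total at 907 K = 1.170 + 2.540 = 3.710 bar
Scaling to 213 °C: P = 3.710 × 486.15/907 = 1.989 bar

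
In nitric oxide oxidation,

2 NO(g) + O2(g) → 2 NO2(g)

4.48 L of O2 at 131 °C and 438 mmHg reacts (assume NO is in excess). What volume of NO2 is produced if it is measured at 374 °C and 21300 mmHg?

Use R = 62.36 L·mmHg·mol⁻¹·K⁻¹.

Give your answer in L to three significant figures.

n(O2) = PV/RT = (438 × 4.48) / (62.36 × 404.15) = 0.07786 mol
n(NO2) = (2/1) × 0.07786 = 0.1557 mol
V = nRT/P = 0.1557 × 62.36 × 647.15 / 21300 = 0.2950 L

0.295 L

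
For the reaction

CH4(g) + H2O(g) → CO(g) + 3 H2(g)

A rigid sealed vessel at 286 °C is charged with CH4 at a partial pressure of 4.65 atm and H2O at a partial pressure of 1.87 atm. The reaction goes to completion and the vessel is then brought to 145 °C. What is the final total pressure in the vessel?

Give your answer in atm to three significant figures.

Because the vessel is rigid and T is held at 286 °C, work the stoichiometry in partial pressures (P_i = n_iRT/V).
P(H2O) required for 4.65 atm of CH4 = (1/1) × 4.65 = 4.650 atm; available 1.87 atm, so H2O is limiting.
P(CH4) remaining = 4.65 − (1/1) × 1.87 = 2.780 atm
P(gaseous products) = (1+3)/1 × 1.87 = 7.480 atm
P_total at 286 °C = 2.780 + 7.480 = 10.26 atm
Scaling to 145 °C: P = 10.26 × 418.15/559.15 = 7.673 atm

7.67 atm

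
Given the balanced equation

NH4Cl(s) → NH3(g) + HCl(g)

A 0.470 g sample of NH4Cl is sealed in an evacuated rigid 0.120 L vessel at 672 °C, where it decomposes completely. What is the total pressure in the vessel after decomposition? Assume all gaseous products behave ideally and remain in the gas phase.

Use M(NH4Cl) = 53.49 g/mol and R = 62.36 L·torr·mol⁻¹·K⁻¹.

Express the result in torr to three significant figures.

8630 torr

n(NH4Cl) = 0.470 / 53.49 = 0.008787 mol
n(gas produced) = (2/1) × 0.008787 = 0.01757 mol
P = nRT/V = 0.01757 × 62.36 × 945.15 / 0.120 = 8630 torr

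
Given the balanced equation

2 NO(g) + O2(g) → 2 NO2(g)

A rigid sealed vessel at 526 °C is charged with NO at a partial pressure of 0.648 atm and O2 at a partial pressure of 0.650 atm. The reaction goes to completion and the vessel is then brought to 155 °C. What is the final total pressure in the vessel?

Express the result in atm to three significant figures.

Because the vessel is rigid and T is held at 526 °C, work the stoichiometry in partial pressures (P_i = n_iRT/V).
P(O2) required for 0.648 atm of NO = (1/2) × 0.648 = 0.3240 atm; available 0.650 atm, so NO is limiting.
P(O2) remaining = 0.650 − (1/2) × 0.648 = 0.3260 atm
P(gaseous products) = (2)/2 × 0.648 = 0.6480 atm
P_total at 526 °C = 0.3260 + 0.6480 = 0.9740 atm
Scaling to 155 °C: P = 0.9740 × 428.15/799.15 = 0.5218 atm

0.522 atm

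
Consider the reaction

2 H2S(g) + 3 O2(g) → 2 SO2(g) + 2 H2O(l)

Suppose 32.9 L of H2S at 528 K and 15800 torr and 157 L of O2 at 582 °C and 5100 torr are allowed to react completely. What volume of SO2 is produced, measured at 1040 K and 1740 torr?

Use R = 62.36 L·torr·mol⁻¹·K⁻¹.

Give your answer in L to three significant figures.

n(H2S) = PV/RT = (15800 × 32.9) / (62.36 × 528) = 15.79 mol
n(O2) = PV/RT = (5100 × 157) / (62.36 × 855.15) = 15.01 mol
For 15.79 mol H2S, stoichiometry requires (3/2) × 15.79 = 23.68 mol O2; 15.01 mol is available, so O2 is limiting.
n(SO2) = (2/3) × 15.01 = 10.01 mol
V(SO2) = nRT/P = 10.01 × 62.36 × 1040 / 1740 = 373.1 L

373 L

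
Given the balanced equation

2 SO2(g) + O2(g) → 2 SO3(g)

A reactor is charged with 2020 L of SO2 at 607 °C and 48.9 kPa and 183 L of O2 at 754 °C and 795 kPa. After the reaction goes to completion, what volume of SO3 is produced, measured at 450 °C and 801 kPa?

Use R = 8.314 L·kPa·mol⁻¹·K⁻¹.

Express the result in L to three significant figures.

101 L

n(SO2) = PV/RT = (48.9 × 2020) / (8.314 × 880.15) = 13.50 mol
n(O2) = PV/RT = (795 × 183) / (8.314 × 1027.15) = 17.04 mol
For 13.50 mol SO2, stoichiometry requires (1/2) × 13.50 = 6.750 mol O2; 17.04 mol is available, so SO2 is limiting.
n(SO3) = (2/2) × 13.50 = 13.50 mol
V(SO3) = nRT/P = 13.50 × 8.314 × 723.15 / 801 = 101.3 L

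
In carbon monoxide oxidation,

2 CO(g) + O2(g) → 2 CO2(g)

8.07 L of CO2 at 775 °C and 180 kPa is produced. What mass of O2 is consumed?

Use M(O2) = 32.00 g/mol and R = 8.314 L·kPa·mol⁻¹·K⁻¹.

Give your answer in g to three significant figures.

2.67 g

n(CO2) = PV/RT = (180 × 8.07) / (8.314 × 1048.15) = 0.1667 mol
n(O2) = (1/2) × 0.1667 = 0.08335 mol
m(O2) = 0.08335 × 32.00 = 2.667 g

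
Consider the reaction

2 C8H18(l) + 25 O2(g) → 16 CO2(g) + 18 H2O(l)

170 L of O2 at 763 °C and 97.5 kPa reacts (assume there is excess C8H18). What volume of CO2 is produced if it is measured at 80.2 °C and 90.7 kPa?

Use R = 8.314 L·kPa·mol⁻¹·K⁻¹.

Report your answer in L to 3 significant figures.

39.9 L

n(O2) = PV/RT = (97.5 × 170) / (8.314 × 1036.15) = 1.924 mol
n(CO2) = (16/25) × 1.924 = 1.231 mol
V = nRT/P = 1.231 × 8.314 × 353.35 / 90.7 = 39.87 L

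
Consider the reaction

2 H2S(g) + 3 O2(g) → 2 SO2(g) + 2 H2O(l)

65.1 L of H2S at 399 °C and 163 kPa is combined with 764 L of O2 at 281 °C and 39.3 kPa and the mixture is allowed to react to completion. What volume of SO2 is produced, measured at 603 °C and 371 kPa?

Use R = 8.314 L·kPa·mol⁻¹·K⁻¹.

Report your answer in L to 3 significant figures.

37.3 L

n(H2S) = PV/RT = (163 × 65.1) / (8.314 × 672.15) = 1.899 mol
n(O2) = PV/RT = (39.3 × 764) / (8.314 × 554.15) = 6.517 mol
For 1.899 mol H2S, stoichiometry requires (3/2) × 1.899 = 2.849 mol O2; 6.517 mol is available, so H2S is limiting.
n(SO2) = (2/2) × 1.899 = 1.899 mol
V(SO2) = nRT/P = 1.899 × 8.314 × 876.15 / 371 = 37.29 L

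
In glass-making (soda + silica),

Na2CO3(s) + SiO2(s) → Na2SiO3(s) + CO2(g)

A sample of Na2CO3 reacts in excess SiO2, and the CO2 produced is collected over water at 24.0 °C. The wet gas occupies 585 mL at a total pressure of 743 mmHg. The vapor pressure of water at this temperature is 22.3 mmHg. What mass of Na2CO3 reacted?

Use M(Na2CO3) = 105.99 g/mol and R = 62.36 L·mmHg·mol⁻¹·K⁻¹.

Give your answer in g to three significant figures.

2.41 g

P(CO2) = 743 − 22.3 = 720.7 mmHg
n(CO2) = PV/RT = (720.7 × 0.5850) / (62.36 × 297.15) = 0.02275 mol
n(Na2CO3) = (1/1) × 0.02275 = 0.02275 mol
m(Na2CO3) = 0.02275 × 105.99 = 2.411 g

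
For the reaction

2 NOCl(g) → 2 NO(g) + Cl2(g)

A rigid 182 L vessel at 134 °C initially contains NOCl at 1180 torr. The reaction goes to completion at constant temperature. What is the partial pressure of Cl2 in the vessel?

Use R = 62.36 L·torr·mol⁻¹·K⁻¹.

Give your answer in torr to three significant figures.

590 torr

n(NOCl)₀ = PV/RT = (1180 × 182) / (62.36 × 407.15) = 8.458 mol
n(Cl2) = (1/2) × 8.458 = 4.229 mol
P(Cl2) = nRT/V = 4.229 × 62.36 × 407.15 / 182 = 590.0 torr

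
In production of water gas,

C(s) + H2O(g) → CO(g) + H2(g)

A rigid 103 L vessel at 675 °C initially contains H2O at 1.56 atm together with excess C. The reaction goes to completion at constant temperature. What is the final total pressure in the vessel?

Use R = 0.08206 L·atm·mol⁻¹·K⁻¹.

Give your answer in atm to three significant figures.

Rigid vessel, constant T ⇒ P scales with total gas moles (1 → 2).
P_final = (2/1) × 1.56 = 3.120 atm

3.12 atm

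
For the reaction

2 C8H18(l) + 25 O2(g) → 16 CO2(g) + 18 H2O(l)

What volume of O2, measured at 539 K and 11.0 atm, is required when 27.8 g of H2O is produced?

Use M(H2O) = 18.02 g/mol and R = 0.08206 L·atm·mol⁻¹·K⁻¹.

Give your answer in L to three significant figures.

n(H2O) = 27.80 / 18.02 = 1.543 mol
n(O2) = (25/18) × 1.543 = 2.143 mol
V = nRT/P = 2.143 × 0.08206 × 539 / 11.0 = 8.617 L

8.62 L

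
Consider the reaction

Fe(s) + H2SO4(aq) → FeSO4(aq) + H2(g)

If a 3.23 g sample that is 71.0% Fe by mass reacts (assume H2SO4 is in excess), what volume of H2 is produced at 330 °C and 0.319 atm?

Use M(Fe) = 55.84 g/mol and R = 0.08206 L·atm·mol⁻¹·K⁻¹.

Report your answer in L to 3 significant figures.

mass of Fe = 3.23 × 71.0/100 = 2.293 g
n(Fe) = 2.293 / 55.84 = 0.04106 mol
n(H2) = (1/1) × 0.04106 = 0.04106 mol
V = nRT/P = 0.04106 × 0.08206 × 603.15 / 0.319 = 6.371 L

6.37 L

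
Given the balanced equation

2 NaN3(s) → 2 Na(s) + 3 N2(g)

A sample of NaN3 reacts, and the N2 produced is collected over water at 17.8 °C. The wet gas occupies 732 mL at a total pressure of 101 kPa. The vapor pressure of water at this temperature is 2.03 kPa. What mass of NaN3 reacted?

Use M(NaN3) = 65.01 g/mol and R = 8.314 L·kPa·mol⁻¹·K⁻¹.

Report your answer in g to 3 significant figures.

1.30 g

P(N2) = 101 − 2.03 = 98.97 kPa
n(N2) = PV/RT = (98.97 × 0.7320) / (8.314 × 290.95) = 0.02995 mol
n(NaN3) = (2/3) × 0.02995 = 0.01997 mol
m(NaN3) = 0.01997 × 65.01 = 1.298 g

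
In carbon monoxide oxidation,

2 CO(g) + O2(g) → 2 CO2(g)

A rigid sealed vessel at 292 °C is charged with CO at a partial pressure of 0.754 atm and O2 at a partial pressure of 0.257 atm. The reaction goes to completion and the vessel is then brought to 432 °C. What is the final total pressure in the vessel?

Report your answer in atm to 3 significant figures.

0.941 atm

Because the vessel is rigid and T is held at 292 °C, work the stoichiometry in partial pressures (P_i = n_iRT/V).
P(O2) required for 0.754 atm of CO = (1/2) × 0.754 = 0.3770 atm; available 0.257 atm, so O2 is limiting.
P(CO) remaining = 0.754 − (2/1) × 0.257 = 0.2400 atm
P(gaseous products) = (2)/1 × 0.257 = 0.5140 atm
P_total at 292 °C = 0.2400 + 0.5140 = 0.7540 atm
Scaling to 432 °C: P = 0.7540 × 705.15/565.15 = 0.9408 atm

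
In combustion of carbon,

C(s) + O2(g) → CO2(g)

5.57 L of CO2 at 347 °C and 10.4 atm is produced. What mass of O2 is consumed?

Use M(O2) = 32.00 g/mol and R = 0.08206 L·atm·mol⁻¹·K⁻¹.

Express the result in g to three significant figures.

n(CO2) = PV/RT = (10.4 × 5.57) / (0.08206 × 620.15) = 1.138 mol
n(O2) = (1/1) × 1.138 = 1.138 mol
m(O2) = 1.138 × 32.00 = 36.42 g

36.4 g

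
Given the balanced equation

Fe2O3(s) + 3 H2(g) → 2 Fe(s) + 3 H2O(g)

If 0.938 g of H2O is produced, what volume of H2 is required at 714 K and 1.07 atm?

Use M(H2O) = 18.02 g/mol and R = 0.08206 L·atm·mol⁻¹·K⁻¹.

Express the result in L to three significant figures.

n(H2O) = 0.9380 / 18.02 = 0.05205 mol
n(H2) = (3/3) × 0.05205 = 0.05205 mol
V = nRT/P = 0.05205 × 0.08206 × 714 / 1.07 = 2.850 L

2.85 L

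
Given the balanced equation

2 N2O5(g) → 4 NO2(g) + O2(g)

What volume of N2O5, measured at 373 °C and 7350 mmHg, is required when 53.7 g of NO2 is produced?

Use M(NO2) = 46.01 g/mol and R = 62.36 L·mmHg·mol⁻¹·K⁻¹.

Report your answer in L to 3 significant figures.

3.20 L

n(NO2) = 53.70 / 46.01 = 1.167 mol
n(N2O5) = (2/4) × 1.167 = 0.5835 mol
V = nRT/P = 0.5835 × 62.36 × 646.15 / 7350 = 3.199 L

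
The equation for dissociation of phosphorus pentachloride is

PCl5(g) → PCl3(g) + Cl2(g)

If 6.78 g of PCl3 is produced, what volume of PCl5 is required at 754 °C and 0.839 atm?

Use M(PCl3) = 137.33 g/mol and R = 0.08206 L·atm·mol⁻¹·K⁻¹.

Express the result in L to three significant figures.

4.96 L

n(PCl3) = 6.780 / 137.33 = 0.04937 mol
n(PCl5) = (1/1) × 0.04937 = 0.04937 mol
V = nRT/P = 0.04937 × 0.08206 × 1027.15 / 0.839 = 4.960 L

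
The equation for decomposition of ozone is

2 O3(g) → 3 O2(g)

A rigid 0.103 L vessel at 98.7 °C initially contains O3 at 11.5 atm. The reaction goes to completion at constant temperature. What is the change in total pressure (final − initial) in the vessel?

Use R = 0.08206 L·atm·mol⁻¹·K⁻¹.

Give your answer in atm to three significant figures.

Rigid vessel, constant T ⇒ P scales with total gas moles (2 → 3).
P_final = (3/2) × 11.5 = 17.25 atm; ΔP = 17.25 − 11.5 = 5.750 atm

5.75 atm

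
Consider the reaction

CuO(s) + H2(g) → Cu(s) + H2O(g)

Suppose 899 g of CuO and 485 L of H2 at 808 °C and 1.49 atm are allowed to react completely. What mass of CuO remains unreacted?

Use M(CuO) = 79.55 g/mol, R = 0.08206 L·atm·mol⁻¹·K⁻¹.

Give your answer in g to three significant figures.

251 g

n(CuO) = 899 / 79.55 = 11.30 mol
n(H2) = PV/RT = (1.49 × 485) / (0.08206 × 1081.15) = 8.145 mol
For 11.30 mol CuO, stoichiometry requires (1/1) × 11.30 = 11.30 mol H2; 8.145 mol is available, so H2 is limiting.
n(CuO) consumed = (1/1) × 8.145 = 8.145 mol; remaining = 11.30 − 8.145 = 3.155 mol
m(CuO) = 3.155 × 79.55 = 251.0 g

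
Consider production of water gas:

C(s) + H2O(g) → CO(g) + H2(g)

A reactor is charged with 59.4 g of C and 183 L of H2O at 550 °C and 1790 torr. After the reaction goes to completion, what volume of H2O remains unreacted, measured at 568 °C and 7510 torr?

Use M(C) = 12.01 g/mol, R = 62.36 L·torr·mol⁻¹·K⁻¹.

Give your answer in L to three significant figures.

10.0 L

n(C) = 59.4 / 12.01 = 4.946 mol
n(H2O) = PV/RT = (1790 × 183) / (62.36 × 823.15) = 6.381 mol
For 4.946 mol C, stoichiometry requires (1/1) × 4.946 = 4.946 mol H2O; 6.381 mol is available, so C is limiting.
n(H2O) consumed = (1/1) × 4.946 = 4.946 mol; remaining = 6.381 − 4.946 = 1.435 mol
V(H2O) = nRT/P = 1.435 × 62.36 × 841.15 / 7510 = 10.02 L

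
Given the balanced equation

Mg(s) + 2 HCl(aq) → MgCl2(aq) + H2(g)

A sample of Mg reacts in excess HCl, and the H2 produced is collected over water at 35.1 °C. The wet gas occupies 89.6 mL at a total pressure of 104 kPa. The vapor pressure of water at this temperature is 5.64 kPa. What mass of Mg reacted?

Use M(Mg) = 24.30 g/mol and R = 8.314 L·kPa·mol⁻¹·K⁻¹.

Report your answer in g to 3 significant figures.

P(H2) = 104 − 5.64 = 98.36 kPa
n(H2) = PV/RT = (98.36 × 0.08960) / (8.314 × 308.25) = 0.003439 mol
n(Mg) = (1/1) × 0.003439 = 0.003439 mol
m(Mg) = 0.003439 × 24.30 = 0.08357 g

0.0836 g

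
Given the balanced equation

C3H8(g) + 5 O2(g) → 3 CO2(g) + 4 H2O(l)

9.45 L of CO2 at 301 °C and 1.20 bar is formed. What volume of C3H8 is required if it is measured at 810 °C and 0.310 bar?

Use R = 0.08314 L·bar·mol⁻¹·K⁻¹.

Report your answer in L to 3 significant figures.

n(CO2) = PV/RT = (1.20 × 9.45) / (0.08314 × 574.15) = 0.2376 mol
n(C3H8) = (1/3) × 0.2376 = 0.07920 mol
V = nRT/P = 0.07920 × 0.08314 × 1083.15 / 0.310 = 23.01 L

23.0 L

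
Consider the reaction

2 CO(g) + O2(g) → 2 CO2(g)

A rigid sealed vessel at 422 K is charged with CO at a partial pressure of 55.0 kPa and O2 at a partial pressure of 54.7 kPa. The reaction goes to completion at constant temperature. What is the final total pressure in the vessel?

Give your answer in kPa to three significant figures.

82.2 kPa

Because the vessel is rigid and T is held at 422 K, work the stoichiometry in partial pressures (P_i = n_iRT/V).
P(O2) required for 55.0 kPa of CO = (1/2) × 55.0 = 27.50 kPa; available 54.7 kPa, so CO is limiting.
P(O2) remaining = 54.7 − (1/2) × 55.0 = 27.20 kPa
P(gaseous products) = (2)/2 × 55.0 = 55.00 kPa
P_total at 422 K = 27.20 + 55.00 = 82.20 kPa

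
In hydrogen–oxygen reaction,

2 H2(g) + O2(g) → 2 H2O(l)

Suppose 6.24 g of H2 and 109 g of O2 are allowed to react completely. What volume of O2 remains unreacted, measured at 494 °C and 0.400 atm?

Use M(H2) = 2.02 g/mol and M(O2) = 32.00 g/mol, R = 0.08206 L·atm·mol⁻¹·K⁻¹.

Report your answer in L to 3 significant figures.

n(H2) = 6.24 / 2.02 = 3.089 mol
n(O2) = 109 / 32.00 = 3.406 mol
For 3.089 mol H2, stoichiometry requires (1/2) × 3.089 = 1.544 mol O2; 3.406 mol is available, so H2 is limiting.
n(O2) consumed = (1/2) × 3.089 = 1.544 mol; remaining = 3.406 − 1.544 = 1.862 mol
V(O2) = nRT/P = 1.862 × 0.08206 × 767.15 / 0.400 = 293.0 L

293 L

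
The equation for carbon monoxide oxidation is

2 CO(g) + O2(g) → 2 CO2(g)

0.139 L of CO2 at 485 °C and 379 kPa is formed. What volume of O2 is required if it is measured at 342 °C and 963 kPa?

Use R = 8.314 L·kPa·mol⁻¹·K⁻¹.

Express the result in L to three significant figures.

0.0222 L

n(CO2) = PV/RT = (379 × 0.139) / (8.314 × 758.15) = 0.008358 mol
n(O2) = (1/2) × 0.008358 = 0.004179 mol
V = nRT/P = 0.004179 × 8.314 × 615.15 / 963 = 0.02219 L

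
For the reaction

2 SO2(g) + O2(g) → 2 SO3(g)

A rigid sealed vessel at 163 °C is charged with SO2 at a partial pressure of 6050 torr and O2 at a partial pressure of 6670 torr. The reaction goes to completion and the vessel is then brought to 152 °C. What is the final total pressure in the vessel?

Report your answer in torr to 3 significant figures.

At constant V, partial pressures at 163 °C are proportional to moles, so apply stoichiometry directly to pressures.
P(O2) required for 6050 torr of SO2 = (1/2) × 6050 = 3025 torr; available 6670 torr, so SO2 is limiting.
P(O2) remaining = 6670 − (1/2) × 6050 = 3645 torr
P(gaseous products) = (2)/2 × 6050 = 6050 torr
P_total at 163 °C = 3645 + 6050 = 9695 torr
Scaling to 152 °C: P = 9695 × 425.15/436.15 = 9450 torr

9450 torr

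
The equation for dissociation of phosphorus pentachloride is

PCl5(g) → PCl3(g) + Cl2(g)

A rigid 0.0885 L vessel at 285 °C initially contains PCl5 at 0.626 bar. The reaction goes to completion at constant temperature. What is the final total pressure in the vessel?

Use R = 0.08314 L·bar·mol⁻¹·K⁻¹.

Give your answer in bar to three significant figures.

1.25 bar

Since T and V are fixed, P_final/P_initial = n_final/n_initial = 2/1.
P_final = (2/1) × 0.626 = 1.252 bar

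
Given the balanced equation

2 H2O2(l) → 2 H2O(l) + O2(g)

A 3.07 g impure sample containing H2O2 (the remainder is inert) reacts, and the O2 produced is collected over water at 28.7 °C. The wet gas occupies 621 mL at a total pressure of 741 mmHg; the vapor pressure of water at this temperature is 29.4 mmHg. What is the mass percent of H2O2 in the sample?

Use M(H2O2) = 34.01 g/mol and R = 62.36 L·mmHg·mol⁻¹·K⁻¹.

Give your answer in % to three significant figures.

P(O2) = 741 − 29.4 = 711.6 mmHg
n(O2) = PV/RT = (711.6 × 0.6210) / (62.36 × 301.85) = 0.02348 mol
n(H2O2) = (2/1) × 0.02348 = 0.04696 mol
m(H2O2) = 0.04696 × 34.01 = 1.597 g
%H2O2 = 1.597 / 3.07 × 100 = 52.02%

52.0 %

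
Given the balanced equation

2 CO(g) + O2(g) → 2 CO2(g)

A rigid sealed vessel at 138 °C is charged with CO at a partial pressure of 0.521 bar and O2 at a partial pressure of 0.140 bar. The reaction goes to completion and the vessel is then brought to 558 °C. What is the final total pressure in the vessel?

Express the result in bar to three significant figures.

1.05 bar

With V and T fixed, P_i ∝ n_i, so the mole ratios apply directly to partial pressures at 138 °C.
P(O2) required for 0.521 bar of CO = (1/2) × 0.521 = 0.2605 bar; available 0.140 bar, so O2 is limiting.
P(CO) remaining = 0.521 − (2/1) × 0.140 = 0.2410 bar
P(gaseous products) = (2)/1 × 0.140 = 0.2800 bar
P_total at 138 °C = 0.2410 + 0.2800 = 0.5210 bar
Scaling to 558 °C: P = 0.5210 × 831.15/411.15 = 1.053 bar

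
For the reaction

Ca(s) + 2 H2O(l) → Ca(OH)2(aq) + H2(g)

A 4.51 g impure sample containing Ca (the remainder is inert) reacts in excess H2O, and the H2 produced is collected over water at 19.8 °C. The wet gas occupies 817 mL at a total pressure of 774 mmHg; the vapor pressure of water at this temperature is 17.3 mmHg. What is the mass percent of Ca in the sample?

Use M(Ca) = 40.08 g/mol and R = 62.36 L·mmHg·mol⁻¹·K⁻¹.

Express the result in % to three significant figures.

P(H2) = 774 − 17.3 = 756.7 mmHg
n(H2) = PV/RT = (756.7 × 0.8170) / (62.36 × 292.95) = 0.03384 mol
n(Ca) = (1/1) × 0.03384 = 0.03384 mol
m(Ca) = 0.03384 × 40.08 = 1.356 g
%Ca = 1.356 / 4.51 × 100 = 30.07%

30.1 %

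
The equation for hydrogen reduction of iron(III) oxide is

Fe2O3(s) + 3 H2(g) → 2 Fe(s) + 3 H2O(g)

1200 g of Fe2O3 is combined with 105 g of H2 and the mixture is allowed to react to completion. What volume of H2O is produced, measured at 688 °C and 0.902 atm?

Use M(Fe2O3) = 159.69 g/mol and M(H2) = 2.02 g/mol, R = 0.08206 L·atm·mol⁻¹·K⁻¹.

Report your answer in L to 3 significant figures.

n(Fe2O3) = 1200 / 159.69 = 7.515 mol
n(H2) = 105 / 2.02 = 51.98 mol
For 7.515 mol Fe2O3, stoichiometry requires (3/1) × 7.515 = 22.54 mol H2; 51.98 mol is available, so Fe2O3 is limiting.
n(H2O) = (3/1) × 7.515 = 22.54 mol
V(H2O) = nRT/P = 22.54 × 0.08206 × 961.15 / 0.902 = 1971 L

1970 L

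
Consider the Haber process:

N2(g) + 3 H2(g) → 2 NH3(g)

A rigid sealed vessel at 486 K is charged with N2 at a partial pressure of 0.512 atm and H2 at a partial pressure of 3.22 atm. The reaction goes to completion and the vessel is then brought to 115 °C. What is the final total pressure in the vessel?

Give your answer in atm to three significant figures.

2.16 atm

With V and T fixed, P_i ∝ n_i, so the mole ratios apply directly to partial pressures at 486 K.
P(H2) required for 0.512 atm of N2 = (3/1) × 0.512 = 1.536 atm; available 3.22 atm, so N2 is limiting.
P(H2) remaining = 3.22 − (3/1) × 0.512 = 1.684 atm
P(gaseous products) = (2)/1 × 0.512 = 1.024 atm
P_total at 486 K = 1.684 + 1.024 = 2.708 atm
Scaling to 115 °C: P = 2.708 × 388.15/486 = 2.163 atm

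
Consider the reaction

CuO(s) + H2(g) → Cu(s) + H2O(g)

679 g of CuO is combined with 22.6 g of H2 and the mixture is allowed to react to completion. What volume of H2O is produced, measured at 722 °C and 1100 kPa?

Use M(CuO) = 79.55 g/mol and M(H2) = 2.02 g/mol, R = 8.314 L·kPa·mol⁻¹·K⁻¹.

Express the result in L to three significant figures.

64.2 L

n(CuO) = 679 / 79.55 = 8.536 mol
n(H2) = 22.6 / 2.02 = 11.19 mol
For 8.536 mol CuO, stoichiometry requires (1/1) × 8.536 = 8.536 mol H2; 11.19 mol is available, so CuO is limiting.
n(H2O) = (1/1) × 8.536 = 8.536 mol
V(H2O) = nRT/P = 8.536 × 8.314 × 995.15 / 1100 = 64.20 L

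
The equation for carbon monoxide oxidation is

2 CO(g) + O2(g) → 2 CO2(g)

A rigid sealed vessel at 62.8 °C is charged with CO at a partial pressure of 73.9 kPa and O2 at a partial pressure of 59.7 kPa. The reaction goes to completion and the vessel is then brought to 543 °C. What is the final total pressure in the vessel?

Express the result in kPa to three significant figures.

235 kPa

With V and T fixed, P_i ∝ n_i, so the mole ratios apply directly to partial pressures at 62.8 °C.
P(O2) required for 73.9 kPa of CO = (1/2) × 73.9 = 36.95 kPa; available 59.7 kPa, so CO is limiting.
P(O2) remaining = 59.7 − (1/2) × 73.9 = 22.75 kPa
P(gaseous products) = (2)/2 × 73.9 = 73.90 kPa
P_total at 62.8 °C = 22.75 + 73.90 = 96.65 kPa
Scaling to 543 °C: P = 96.65 × 816.15/335.95 = 234.8 kPa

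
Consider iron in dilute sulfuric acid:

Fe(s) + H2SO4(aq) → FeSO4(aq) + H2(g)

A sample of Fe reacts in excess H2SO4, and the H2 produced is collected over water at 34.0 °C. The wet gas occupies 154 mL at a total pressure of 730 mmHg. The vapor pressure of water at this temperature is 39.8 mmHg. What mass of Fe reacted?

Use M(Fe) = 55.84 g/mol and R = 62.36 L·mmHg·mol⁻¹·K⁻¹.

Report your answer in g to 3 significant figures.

0.310 g

P(H2) = 730 − 39.8 = 690.2 mmHg
n(H2) = PV/RT = (690.2 × 0.1540) / (62.36 × 307.15) = 0.005549 mol
n(Fe) = (1/1) × 0.005549 = 0.005549 mol
m(Fe) = 0.005549 × 55.84 = 0.3099 g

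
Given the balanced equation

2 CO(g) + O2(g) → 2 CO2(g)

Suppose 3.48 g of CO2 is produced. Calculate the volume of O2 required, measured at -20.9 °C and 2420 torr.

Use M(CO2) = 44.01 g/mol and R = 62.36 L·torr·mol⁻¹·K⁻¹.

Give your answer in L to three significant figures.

n(CO2) = 3.480 / 44.01 = 0.07907 mol
n(O2) = (1/2) × 0.07907 = 0.03954 mol
V = nRT/P = 0.03954 × 62.36 × 252.25 / 2420 = 0.2570 L

0.257 L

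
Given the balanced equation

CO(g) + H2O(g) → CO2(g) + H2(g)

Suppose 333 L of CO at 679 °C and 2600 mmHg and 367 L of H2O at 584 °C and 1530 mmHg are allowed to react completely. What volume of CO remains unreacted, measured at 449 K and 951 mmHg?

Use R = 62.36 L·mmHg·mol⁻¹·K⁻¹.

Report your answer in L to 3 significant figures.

n(CO) = PV/RT = (2600 × 333) / (62.36 × 952.15) = 14.58 mol
n(H2O) = PV/RT = (1530 × 367) / (62.36 × 857.15) = 10.50 mol
For 14.58 mol CO, stoichiometry requires (1/1) × 14.58 = 14.58 mol H2O; 10.50 mol is available, so H2O is limiting.
n(CO) consumed = (1/1) × 10.50 = 10.50 mol; remaining = 14.58 − 10.50 = 4.080 mol
V(CO) = nRT/P = 4.080 × 62.36 × 449 / 951 = 120.1 L

120 L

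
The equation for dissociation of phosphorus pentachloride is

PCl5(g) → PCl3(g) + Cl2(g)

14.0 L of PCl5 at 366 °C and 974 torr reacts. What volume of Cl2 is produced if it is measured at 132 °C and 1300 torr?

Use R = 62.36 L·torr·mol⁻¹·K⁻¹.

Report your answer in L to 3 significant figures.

6.65 L

n(PCl5) = PV/RT = (974 × 14.0) / (62.36 × 639.15) = 0.3421 mol
n(Cl2) = (1/1) × 0.3421 = 0.3421 mol
V = nRT/P = 0.3421 × 62.36 × 405.15 / 1300 = 6.649 L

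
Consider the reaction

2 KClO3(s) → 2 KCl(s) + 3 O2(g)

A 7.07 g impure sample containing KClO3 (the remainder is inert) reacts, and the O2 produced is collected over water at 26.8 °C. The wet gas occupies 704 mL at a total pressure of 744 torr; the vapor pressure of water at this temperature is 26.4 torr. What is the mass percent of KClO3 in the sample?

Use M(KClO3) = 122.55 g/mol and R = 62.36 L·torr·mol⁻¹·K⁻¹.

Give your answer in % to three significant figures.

31.2 %

P(O2) = 744 − 26.4 = 717.6 torr
n(O2) = PV/RT = (717.6 × 0.7040) / (62.36 × 299.95) = 0.02701 mol
n(KClO3) = (2/3) × 0.02701 = 0.01801 mol
m(KClO3) = 0.01801 × 122.55 = 2.207 g
%KClO3 = 2.207 / 7.07 × 100 = 31.22%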